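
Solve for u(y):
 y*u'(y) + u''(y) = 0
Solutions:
 u(y) = C1 + C2*erf(sqrt(2)*y/2)


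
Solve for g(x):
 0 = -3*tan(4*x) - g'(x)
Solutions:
 g(x) = C1 + 3*log(cos(4*x))/4


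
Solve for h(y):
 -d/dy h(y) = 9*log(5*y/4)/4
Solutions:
 h(y) = C1 - 9*y*log(y)/4 - 9*y*log(5)/4 + 9*y/4 + 9*y*log(2)/2


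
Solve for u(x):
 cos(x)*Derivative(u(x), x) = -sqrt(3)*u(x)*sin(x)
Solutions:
 u(x) = C1*cos(x)^(sqrt(3))


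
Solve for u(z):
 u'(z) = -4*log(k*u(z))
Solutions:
 li(k*u(z))/k = C1 - 4*z


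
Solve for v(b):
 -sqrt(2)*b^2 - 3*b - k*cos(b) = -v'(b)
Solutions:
 v(b) = C1 + sqrt(2)*b^3/3 + 3*b^2/2 + k*sin(b)


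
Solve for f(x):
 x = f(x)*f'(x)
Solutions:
 f(x) = -sqrt(C1 + x^2)
 f(x) = sqrt(C1 + x^2)


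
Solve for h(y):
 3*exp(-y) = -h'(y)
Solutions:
 h(y) = C1 + 3*exp(-y)


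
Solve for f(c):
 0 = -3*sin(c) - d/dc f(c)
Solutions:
 f(c) = C1 + 3*cos(c)


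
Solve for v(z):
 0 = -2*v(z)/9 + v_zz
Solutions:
 v(z) = C1*exp(-sqrt(2)*z/3) + C2*exp(sqrt(2)*z/3)


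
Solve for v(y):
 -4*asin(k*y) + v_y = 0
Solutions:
 v(y) = C1 + 4*Piecewise((y*asin(k*y) + sqrt(-k^2*y^2 + 1)/k, Ne(k, 0)), (0, True))


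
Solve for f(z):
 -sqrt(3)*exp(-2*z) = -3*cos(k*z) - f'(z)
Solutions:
 f(z) = C1 - sqrt(3)*exp(-2*z)/2 - 3*sin(k*z)/k


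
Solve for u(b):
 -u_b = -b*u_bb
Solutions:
 u(b) = C1 + C2*b^2


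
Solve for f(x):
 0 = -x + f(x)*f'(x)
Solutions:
 f(x) = -sqrt(C1 + x^2)
 f(x) = sqrt(C1 + x^2)


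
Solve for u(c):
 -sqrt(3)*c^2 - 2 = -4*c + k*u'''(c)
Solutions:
 u(c) = C1 + C2*c + C3*c^2 - sqrt(3)*c^5/(60*k) + c^4/(6*k) - c^3/(3*k)


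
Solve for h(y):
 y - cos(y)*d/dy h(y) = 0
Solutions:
 h(y) = C1 + Integral(y/cos(y), y)


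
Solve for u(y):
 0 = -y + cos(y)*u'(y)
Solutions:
 u(y) = C1 + Integral(y/cos(y), y)


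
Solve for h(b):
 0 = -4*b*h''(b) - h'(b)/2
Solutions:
 h(b) = C1 + C2*b^(7/8)


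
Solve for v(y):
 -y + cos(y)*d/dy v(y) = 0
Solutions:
 v(y) = C1 + Integral(y/cos(y), y)


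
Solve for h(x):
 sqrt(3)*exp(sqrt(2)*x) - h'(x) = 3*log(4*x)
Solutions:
 h(x) = C1 - 3*x*log(x) + 3*x*(1 - 2*log(2)) + sqrt(6)*exp(sqrt(2)*x)/2


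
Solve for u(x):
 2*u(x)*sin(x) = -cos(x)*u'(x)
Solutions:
 u(x) = C1*cos(x)^2


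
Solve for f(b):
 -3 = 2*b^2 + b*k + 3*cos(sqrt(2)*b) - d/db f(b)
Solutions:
 f(b) = C1 + 2*b^3/3 + b^2*k/2 + 3*b + 3*sqrt(2)*sin(sqrt(2)*b)/2


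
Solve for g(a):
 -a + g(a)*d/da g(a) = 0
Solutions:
 g(a) = -sqrt(C1 + a^2)
 g(a) = sqrt(C1 + a^2)


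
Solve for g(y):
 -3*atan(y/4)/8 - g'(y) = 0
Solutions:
 g(y) = C1 - 3*y*atan(y/4)/8 + 3*log(y^2 + 16)/4


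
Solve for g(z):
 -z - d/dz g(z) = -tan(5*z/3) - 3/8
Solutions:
 g(z) = C1 - z^2/2 + 3*z/8 - 3*log(cos(5*z/3))/5


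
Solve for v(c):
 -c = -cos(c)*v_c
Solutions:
 v(c) = C1 + Integral(c/cos(c), c)


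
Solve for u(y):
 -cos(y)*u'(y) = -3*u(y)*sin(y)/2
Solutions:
 u(y) = C1/cos(y)^(3/2)


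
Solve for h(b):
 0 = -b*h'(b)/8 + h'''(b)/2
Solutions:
 h(b) = C1 + Integral(C2*airyai(2^(1/3)*b/2) + C3*airybi(2^(1/3)*b/2), b)


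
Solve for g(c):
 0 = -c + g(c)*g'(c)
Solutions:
 g(c) = -sqrt(C1 + c^2)
 g(c) = sqrt(C1 + c^2)


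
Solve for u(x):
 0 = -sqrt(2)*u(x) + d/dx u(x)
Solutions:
 u(x) = C1*exp(sqrt(2)*x)


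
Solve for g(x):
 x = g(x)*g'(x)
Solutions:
 g(x) = -sqrt(C1 + x^2)
 g(x) = sqrt(C1 + x^2)


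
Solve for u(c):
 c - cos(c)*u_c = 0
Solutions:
 u(c) = C1 + Integral(c/cos(c), c)


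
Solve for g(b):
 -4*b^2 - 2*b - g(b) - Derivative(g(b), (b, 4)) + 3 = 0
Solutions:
 g(b) = -4*b^2 - 2*b + (C1*sin(sqrt(2)*b/2) + C2*cos(sqrt(2)*b/2))*exp(-sqrt(2)*b/2) + (C3*sin(sqrt(2)*b/2) + C4*cos(sqrt(2)*b/2))*exp(sqrt(2)*b/2) + 3


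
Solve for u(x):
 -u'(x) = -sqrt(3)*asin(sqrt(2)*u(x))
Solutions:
 Integral(1/asin(sqrt(2)*_y), (_y, u(x))) = C1 + sqrt(3)*x


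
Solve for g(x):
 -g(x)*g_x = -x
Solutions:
 g(x) = -sqrt(C1 + x^2)
 g(x) = sqrt(C1 + x^2)


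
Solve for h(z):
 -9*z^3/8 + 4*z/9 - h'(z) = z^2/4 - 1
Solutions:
 h(z) = C1 - 9*z^4/32 - z^3/12 + 2*z^2/9 + z


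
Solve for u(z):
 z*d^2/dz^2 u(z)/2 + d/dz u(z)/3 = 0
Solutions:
 u(z) = C1 + C2*z^(1/3)


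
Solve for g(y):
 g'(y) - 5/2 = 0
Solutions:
 g(y) = C1 + 5*y/2


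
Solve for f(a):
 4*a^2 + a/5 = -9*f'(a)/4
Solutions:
 f(a) = C1 - 16*a^3/27 - 2*a^2/45


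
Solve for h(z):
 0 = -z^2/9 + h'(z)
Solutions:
 h(z) = C1 + z^3/27


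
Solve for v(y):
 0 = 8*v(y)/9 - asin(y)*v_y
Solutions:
 v(y) = C1*exp(8*Integral(1/asin(y), y)/9)


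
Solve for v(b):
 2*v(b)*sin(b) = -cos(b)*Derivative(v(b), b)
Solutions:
 v(b) = C1*cos(b)^2


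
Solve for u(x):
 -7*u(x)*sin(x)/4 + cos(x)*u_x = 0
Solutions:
 u(x) = C1/cos(x)^(7/4)


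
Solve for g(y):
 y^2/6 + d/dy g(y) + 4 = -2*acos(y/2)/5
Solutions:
 g(y) = C1 - y^3/18 - 2*y*acos(y/2)/5 - 4*y + 2*sqrt(4 - y^2)/5


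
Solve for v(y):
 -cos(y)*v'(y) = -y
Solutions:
 v(y) = C1 + Integral(y/cos(y), y)


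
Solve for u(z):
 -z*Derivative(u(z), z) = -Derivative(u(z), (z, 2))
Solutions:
 u(z) = C1 + C2*erfi(sqrt(2)*z/2)


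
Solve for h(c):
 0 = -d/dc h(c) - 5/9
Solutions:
 h(c) = C1 - 5*c/9


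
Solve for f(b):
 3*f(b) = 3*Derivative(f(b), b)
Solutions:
 f(b) = C1*exp(b)


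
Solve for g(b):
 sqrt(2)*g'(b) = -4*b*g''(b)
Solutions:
 g(b) = C1 + C2*b^(1 - sqrt(2)/4)


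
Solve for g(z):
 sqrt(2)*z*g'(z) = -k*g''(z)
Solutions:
 g(z) = C1 + C2*sqrt(k)*erf(2^(3/4)*z*sqrt(1/k)/2)


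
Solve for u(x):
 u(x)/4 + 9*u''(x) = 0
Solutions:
 u(x) = C1*sin(x/6) + C2*cos(x/6)


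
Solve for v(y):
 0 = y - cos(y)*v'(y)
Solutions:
 v(y) = C1 + Integral(y/cos(y), y)


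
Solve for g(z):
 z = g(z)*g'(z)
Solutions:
 g(z) = -sqrt(C1 + z^2)
 g(z) = sqrt(C1 + z^2)


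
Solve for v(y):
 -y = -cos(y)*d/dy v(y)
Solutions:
 v(y) = C1 + Integral(y/cos(y), y)


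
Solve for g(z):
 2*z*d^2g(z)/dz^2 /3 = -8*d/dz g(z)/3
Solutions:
 g(z) = C1 + C2/z^3


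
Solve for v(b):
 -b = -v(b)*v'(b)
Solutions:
 v(b) = -sqrt(C1 + b^2)
 v(b) = sqrt(C1 + b^2)


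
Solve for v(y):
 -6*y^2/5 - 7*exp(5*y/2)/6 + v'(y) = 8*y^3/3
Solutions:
 v(y) = C1 + 2*y^4/3 + 2*y^3/5 + 7*exp(5*y/2)/15


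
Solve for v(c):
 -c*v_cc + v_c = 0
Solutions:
 v(c) = C1 + C2*c^2


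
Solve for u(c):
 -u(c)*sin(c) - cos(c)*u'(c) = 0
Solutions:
 u(c) = C1*cos(c)


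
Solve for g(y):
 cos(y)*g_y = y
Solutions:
 g(y) = C1 + Integral(y/cos(y), y)


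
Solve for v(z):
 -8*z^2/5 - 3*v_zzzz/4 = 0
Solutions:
 v(z) = C1 + C2*z + C3*z^2 + C4*z^3 - 4*z^6/675


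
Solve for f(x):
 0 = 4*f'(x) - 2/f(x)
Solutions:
 f(x) = -sqrt(C1 + x)
 f(x) = sqrt(C1 + x)


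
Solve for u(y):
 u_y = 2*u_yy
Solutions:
 u(y) = C1 + C2*exp(y/2)


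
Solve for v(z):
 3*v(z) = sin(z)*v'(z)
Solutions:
 v(z) = C1*(cos(z) - 1)^(3/2)/(cos(z) + 1)^(3/2)


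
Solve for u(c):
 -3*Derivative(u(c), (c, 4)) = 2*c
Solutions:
 u(c) = C1 + C2*c + C3*c^2 + C4*c^3 - c^5/180


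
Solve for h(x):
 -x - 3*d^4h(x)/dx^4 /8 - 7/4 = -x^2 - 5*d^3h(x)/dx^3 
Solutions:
 h(x) = C1 + C2*x + C3*x^2 + C4*exp(40*x/3) - x^5/300 + 17*x^4/2400 + 1451*x^3/24000


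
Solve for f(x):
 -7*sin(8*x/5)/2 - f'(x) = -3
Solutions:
 f(x) = C1 + 3*x + 35*cos(8*x/5)/16


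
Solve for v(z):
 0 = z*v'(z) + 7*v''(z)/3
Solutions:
 v(z) = C1 + C2*erf(sqrt(42)*z/14)


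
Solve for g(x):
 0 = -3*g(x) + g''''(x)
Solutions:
 g(x) = C1*exp(-3^(1/4)*x) + C2*exp(3^(1/4)*x) + C3*sin(3^(1/4)*x) + C4*cos(3^(1/4)*x)


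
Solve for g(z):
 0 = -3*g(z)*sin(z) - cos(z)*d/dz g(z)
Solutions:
 g(z) = C1*cos(z)^3


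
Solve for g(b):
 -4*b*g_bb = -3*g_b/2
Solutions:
 g(b) = C1 + C2*b^(11/8)


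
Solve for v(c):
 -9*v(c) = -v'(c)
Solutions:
 v(c) = C1*exp(9*c)


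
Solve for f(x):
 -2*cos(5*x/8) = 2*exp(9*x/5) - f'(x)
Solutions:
 f(x) = C1 + 10*exp(9*x/5)/9 + 16*sin(5*x/8)/5


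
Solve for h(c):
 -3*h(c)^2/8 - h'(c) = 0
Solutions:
 h(c) = 8/(C1 + 3*c)


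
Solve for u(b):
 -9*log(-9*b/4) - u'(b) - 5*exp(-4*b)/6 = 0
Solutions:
 u(b) = C1 - 9*b*log(-b) + 9*b*(-2*log(3) + 1 + 2*log(2)) + 5*exp(-4*b)/24


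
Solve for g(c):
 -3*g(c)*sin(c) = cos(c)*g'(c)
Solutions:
 g(c) = C1*cos(c)^3


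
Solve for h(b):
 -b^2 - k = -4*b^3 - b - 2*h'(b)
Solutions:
 h(b) = C1 - b^4/2 + b^3/6 - b^2/4 + b*k/2


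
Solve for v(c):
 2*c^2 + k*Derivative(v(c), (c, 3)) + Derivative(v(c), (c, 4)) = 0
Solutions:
 v(c) = C1 + C2*c + C3*c^2 + C4*exp(-c*k) - c^5/(30*k) + c^4/(6*k^2) - 2*c^3/(3*k^3)


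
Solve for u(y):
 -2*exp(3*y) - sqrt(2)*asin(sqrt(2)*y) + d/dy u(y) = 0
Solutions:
 u(y) = C1 + sqrt(2)*(y*asin(sqrt(2)*y) + sqrt(2)*sqrt(1 - 2*y^2)/2) + 2*exp(3*y)/3


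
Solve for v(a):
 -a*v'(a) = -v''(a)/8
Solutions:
 v(a) = C1 + C2*erfi(2*a)


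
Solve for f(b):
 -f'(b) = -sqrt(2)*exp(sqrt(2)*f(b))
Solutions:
 f(b) = sqrt(2)*(2*log(-1/(C1 + sqrt(2)*b)) - log(2))/4


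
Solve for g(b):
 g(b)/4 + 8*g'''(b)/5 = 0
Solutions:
 g(b) = C3*exp(-10^(1/3)*b/4) + (C1*sin(10^(1/3)*sqrt(3)*b/8) + C2*cos(10^(1/3)*sqrt(3)*b/8))*exp(10^(1/3)*b/8)


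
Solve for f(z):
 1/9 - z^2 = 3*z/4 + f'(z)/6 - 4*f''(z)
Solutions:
 f(z) = C1 + C2*exp(z/24) - 2*z^3 - 585*z^2/4 - 21058*z/3


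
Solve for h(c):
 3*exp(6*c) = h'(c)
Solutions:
 h(c) = C1 + exp(6*c)/2


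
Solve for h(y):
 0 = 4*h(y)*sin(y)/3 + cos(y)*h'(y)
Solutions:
 h(y) = C1*cos(y)^(4/3)


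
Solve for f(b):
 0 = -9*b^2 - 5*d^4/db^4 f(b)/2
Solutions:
 f(b) = C1 + C2*b + C3*b^2 + C4*b^3 - b^6/100


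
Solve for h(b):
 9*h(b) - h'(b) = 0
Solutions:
 h(b) = C1*exp(9*b)


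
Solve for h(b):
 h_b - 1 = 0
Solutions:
 h(b) = C1 + b


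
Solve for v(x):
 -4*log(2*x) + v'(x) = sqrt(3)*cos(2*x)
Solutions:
 v(x) = C1 + 4*x*log(x) - 4*x + 4*x*log(2) + sqrt(3)*sin(2*x)/2


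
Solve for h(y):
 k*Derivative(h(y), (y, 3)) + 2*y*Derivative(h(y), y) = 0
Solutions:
 h(y) = C1 + Integral(C2*airyai(2^(1/3)*y*(-1/k)^(1/3)) + C3*airybi(2^(1/3)*y*(-1/k)^(1/3)), y)


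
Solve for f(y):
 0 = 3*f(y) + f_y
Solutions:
 f(y) = C1*exp(-3*y)


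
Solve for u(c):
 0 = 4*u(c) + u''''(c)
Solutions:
 u(c) = (C1*sin(c) + C2*cos(c))*exp(-c) + (C3*sin(c) + C4*cos(c))*exp(c)


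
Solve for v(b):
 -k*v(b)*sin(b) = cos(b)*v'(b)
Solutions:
 v(b) = C1*exp(k*log(cos(b)))


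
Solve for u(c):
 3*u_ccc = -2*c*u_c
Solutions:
 u(c) = C1 + Integral(C2*airyai(-2^(1/3)*3^(2/3)*c/3) + C3*airybi(-2^(1/3)*3^(2/3)*c/3), c)


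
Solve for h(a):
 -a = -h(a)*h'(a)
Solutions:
 h(a) = -sqrt(C1 + a^2)
 h(a) = sqrt(C1 + a^2)


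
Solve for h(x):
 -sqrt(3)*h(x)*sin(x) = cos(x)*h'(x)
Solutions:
 h(x) = C1*cos(x)^(sqrt(3))


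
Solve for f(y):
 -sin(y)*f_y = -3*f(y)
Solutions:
 f(y) = C1*(cos(y) - 1)^(3/2)/(cos(y) + 1)^(3/2)


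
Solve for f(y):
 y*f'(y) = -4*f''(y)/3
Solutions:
 f(y) = C1 + C2*erf(sqrt(6)*y/4)


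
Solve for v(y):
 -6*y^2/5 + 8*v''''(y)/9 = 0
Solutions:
 v(y) = C1 + C2*y + C3*y^2 + C4*y^3 + 3*y^6/800


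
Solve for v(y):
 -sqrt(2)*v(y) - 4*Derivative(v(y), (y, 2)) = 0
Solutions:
 v(y) = C1*sin(2^(1/4)*y/2) + C2*cos(2^(1/4)*y/2)


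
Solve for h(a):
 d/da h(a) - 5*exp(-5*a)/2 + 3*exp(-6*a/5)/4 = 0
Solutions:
 h(a) = C1 - exp(-5*a)/2 + 5*exp(-6*a/5)/8


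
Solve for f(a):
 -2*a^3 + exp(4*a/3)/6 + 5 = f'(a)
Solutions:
 f(a) = C1 - a^4/2 + 5*a + exp(4*a/3)/8


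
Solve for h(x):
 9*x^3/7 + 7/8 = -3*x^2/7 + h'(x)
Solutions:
 h(x) = C1 + 9*x^4/28 + x^3/7 + 7*x/8


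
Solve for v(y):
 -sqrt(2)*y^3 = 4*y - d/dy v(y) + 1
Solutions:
 v(y) = C1 + sqrt(2)*y^4/4 + 2*y^2 + y


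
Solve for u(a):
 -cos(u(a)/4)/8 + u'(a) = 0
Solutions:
 -a/8 - 2*log(sin(u(a)/4) - 1) + 2*log(sin(u(a)/4) + 1) = C1


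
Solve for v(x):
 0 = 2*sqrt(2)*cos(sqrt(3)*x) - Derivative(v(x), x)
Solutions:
 v(x) = C1 + 2*sqrt(6)*sin(sqrt(3)*x)/3


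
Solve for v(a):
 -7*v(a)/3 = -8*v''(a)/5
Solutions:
 v(a) = C1*exp(-sqrt(210)*a/12) + C2*exp(sqrt(210)*a/12)


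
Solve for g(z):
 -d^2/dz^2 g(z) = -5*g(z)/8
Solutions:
 g(z) = C1*exp(-sqrt(10)*z/4) + C2*exp(sqrt(10)*z/4)


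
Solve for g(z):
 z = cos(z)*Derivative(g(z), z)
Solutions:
 g(z) = C1 + Integral(z/cos(z), z)


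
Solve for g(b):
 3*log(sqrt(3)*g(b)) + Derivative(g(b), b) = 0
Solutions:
 2*Integral(1/(2*log(_y) + log(3)), (_y, g(b)))/3 = C1 - b


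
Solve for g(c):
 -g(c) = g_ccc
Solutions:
 g(c) = C3*exp(-c) + (C1*sin(sqrt(3)*c/2) + C2*cos(sqrt(3)*c/2))*exp(c/2)


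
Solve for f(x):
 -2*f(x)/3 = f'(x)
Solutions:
 f(x) = C1*exp(-2*x/3)


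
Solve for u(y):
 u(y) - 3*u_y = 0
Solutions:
 u(y) = C1*exp(y/3)


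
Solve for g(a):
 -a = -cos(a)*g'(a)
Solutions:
 g(a) = C1 + Integral(a/cos(a), a)


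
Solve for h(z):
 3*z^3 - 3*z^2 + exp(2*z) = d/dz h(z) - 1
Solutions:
 h(z) = C1 + 3*z^4/4 - z^3 + z + exp(2*z)/2


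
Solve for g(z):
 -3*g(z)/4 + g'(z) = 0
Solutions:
 g(z) = C1*exp(3*z/4)


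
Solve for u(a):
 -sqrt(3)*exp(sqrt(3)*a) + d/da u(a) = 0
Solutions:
 u(a) = C1 + exp(sqrt(3)*a)


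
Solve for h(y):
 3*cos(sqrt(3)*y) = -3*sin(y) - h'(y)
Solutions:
 h(y) = C1 - sqrt(3)*sin(sqrt(3)*y) + 3*cos(y)


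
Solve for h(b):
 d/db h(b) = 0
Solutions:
 h(b) = C1


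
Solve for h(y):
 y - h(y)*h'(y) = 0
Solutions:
 h(y) = -sqrt(C1 + y^2)
 h(y) = sqrt(C1 + y^2)


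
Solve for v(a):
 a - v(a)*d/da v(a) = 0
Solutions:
 v(a) = -sqrt(C1 + a^2)
 v(a) = sqrt(C1 + a^2)


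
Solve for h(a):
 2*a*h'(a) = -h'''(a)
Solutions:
 h(a) = C1 + Integral(C2*airyai(-2^(1/3)*a) + C3*airybi(-2^(1/3)*a), a)


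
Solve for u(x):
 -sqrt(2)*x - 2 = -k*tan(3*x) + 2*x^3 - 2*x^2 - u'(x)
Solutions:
 u(x) = C1 + k*log(cos(3*x))/3 + x^4/2 - 2*x^3/3 + sqrt(2)*x^2/2 + 2*x


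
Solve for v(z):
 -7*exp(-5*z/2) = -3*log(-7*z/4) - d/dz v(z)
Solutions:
 v(z) = C1 - 3*z*log(-z) + 3*z*(-log(7) + 1 + 2*log(2)) - 14*exp(-5*z/2)/5


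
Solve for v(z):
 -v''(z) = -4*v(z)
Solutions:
 v(z) = C1*exp(-2*z) + C2*exp(2*z)


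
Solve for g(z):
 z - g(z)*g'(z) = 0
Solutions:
 g(z) = -sqrt(C1 + z^2)
 g(z) = sqrt(C1 + z^2)


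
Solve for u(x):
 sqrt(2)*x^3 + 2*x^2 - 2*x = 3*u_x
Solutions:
 u(x) = C1 + sqrt(2)*x^4/12 + 2*x^3/9 - x^2/3


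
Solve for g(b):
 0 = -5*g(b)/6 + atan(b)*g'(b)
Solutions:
 g(b) = C1*exp(5*Integral(1/atan(b), b)/6)


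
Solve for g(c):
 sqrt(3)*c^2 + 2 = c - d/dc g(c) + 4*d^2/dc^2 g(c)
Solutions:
 g(c) = C1 + C2*exp(c/4) - sqrt(3)*c^3/3 - 4*sqrt(3)*c^2 + c^2/2 - 32*sqrt(3)*c + 2*c


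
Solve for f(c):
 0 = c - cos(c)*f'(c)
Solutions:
 f(c) = C1 + Integral(c/cos(c), c)


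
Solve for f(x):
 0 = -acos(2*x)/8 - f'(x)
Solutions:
 f(x) = C1 - x*acos(2*x)/8 + sqrt(1 - 4*x^2)/16


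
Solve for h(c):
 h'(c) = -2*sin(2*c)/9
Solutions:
 h(c) = C1 + cos(2*c)/9


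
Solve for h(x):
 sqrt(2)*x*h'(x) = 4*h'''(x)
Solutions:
 h(x) = C1 + Integral(C2*airyai(sqrt(2)*x/2) + C3*airybi(sqrt(2)*x/2), x)


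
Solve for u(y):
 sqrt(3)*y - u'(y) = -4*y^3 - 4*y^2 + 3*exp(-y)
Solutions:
 u(y) = C1 + y^4 + 4*y^3/3 + sqrt(3)*y^2/2 + 3*exp(-y)


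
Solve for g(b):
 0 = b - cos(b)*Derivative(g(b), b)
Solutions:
 g(b) = C1 + Integral(b/cos(b), b)


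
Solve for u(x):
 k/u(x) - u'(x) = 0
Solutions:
 u(x) = -sqrt(C1 + 2*k*x)
 u(x) = sqrt(C1 + 2*k*x)


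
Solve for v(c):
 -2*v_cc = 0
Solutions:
 v(c) = C1 + C2*c


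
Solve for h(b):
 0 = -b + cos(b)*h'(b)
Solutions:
 h(b) = C1 + Integral(b/cos(b), b)


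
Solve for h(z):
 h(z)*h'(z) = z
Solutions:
 h(z) = -sqrt(C1 + z^2)
 h(z) = sqrt(C1 + z^2)


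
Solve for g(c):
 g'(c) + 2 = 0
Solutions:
 g(c) = C1 - 2*c


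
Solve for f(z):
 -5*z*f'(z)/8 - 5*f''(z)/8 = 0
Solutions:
 f(z) = C1 + C2*erf(sqrt(2)*z/2)


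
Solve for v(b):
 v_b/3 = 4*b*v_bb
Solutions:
 v(b) = C1 + C2*b^(13/12)


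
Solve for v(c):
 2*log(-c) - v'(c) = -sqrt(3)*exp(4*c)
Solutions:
 v(c) = C1 + 2*c*log(-c) - 2*c + sqrt(3)*exp(4*c)/4


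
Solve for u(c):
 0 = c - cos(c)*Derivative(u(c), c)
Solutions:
 u(c) = C1 + Integral(c/cos(c), c)


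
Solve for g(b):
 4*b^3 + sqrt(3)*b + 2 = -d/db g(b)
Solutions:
 g(b) = C1 - b^4 - sqrt(3)*b^2/2 - 2*b


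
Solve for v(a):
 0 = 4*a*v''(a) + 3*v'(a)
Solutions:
 v(a) = C1 + C2*a^(1/4)


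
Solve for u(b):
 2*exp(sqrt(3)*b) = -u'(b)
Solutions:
 u(b) = C1 - 2*sqrt(3)*exp(sqrt(3)*b)/3


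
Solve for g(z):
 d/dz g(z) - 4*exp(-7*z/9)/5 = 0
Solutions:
 g(z) = C1 - 36*exp(-7*z/9)/35


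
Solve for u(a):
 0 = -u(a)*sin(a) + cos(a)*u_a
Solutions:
 u(a) = C1/cos(a)


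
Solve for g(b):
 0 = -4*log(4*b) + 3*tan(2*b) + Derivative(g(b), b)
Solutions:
 g(b) = C1 + 4*b*log(b) - 4*b + 8*b*log(2) + 3*log(cos(2*b))/2


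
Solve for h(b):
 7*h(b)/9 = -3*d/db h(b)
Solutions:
 h(b) = C1*exp(-7*b/27)


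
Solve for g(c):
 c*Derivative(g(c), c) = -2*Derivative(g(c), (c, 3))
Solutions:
 g(c) = C1 + Integral(C2*airyai(-2^(2/3)*c/2) + C3*airybi(-2^(2/3)*c/2), c)


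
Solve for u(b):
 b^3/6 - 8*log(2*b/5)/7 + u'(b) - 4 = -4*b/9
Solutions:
 u(b) = C1 - b^4/24 - 2*b^2/9 + 8*b*log(b)/7 - 8*b*log(5)/7 + 8*b*log(2)/7 + 20*b/7


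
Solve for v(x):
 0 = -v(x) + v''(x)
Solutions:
 v(x) = C1*exp(-x) + C2*exp(x)


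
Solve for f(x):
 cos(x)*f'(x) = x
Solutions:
 f(x) = C1 + Integral(x/cos(x), x)


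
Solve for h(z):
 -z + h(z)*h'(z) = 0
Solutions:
 h(z) = -sqrt(C1 + z^2)
 h(z) = sqrt(C1 + z^2)


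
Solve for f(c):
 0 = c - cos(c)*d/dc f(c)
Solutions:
 f(c) = C1 + Integral(c/cos(c), c)


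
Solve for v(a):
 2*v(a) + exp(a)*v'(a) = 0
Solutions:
 v(a) = C1*exp(2*exp(-a))


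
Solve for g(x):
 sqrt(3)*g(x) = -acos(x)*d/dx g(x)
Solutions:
 g(x) = C1*exp(-sqrt(3)*Integral(1/acos(x), x))


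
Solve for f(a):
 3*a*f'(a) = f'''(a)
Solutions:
 f(a) = C1 + Integral(C2*airyai(3^(1/3)*a) + C3*airybi(3^(1/3)*a), a)


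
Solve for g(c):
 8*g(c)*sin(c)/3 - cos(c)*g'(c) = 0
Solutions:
 g(c) = C1/cos(c)^(8/3)


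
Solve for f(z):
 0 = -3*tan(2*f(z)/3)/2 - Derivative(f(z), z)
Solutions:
 f(z) = -3*asin(C1*exp(-z))/2 + 3*pi/2
 f(z) = 3*asin(C1*exp(-z))/2


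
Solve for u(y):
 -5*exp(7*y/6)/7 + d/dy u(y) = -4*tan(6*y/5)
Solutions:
 u(y) = C1 + 30*exp(7*y/6)/49 + 10*log(cos(6*y/5))/3


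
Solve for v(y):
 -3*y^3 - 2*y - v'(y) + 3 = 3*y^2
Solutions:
 v(y) = C1 - 3*y^4/4 - y^3 - y^2 + 3*y


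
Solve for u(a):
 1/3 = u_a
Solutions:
 u(a) = C1 + a/3


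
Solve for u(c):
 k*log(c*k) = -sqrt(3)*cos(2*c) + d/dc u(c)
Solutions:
 u(c) = C1 + c*k*(log(c*k) - 1) + sqrt(3)*sin(2*c)/2


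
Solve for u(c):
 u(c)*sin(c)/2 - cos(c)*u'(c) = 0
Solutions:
 u(c) = C1/sqrt(cos(c))


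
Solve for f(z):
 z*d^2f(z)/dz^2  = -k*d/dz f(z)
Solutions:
 f(z) = C1 + z^(1 - re(k))*(C2*sin(log(z)*Abs(im(k))) + C3*cos(log(z)*im(k)))


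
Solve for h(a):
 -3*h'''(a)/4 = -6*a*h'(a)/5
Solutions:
 h(a) = C1 + Integral(C2*airyai(2*5^(2/3)*a/5) + C3*airybi(2*5^(2/3)*a/5), a)


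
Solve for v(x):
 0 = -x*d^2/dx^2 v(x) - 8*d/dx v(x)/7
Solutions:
 v(x) = C1 + C2/x^(1/7)


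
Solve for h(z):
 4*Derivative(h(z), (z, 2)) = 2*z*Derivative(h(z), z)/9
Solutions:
 h(z) = C1 + C2*erfi(z/6)


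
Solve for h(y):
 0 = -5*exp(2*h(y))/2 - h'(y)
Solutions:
 h(y) = log(-1/(C1 - 5*y))/2
 h(y) = log(-sqrt(1/(C1 + 5*y)))


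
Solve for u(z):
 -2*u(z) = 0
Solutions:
 u(z) = 0


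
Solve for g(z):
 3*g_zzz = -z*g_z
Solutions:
 g(z) = C1 + Integral(C2*airyai(-3^(2/3)*z/3) + C3*airybi(-3^(2/3)*z/3), z)


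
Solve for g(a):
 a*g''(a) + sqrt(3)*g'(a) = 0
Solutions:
 g(a) = C1 + C2*a^(1 - sqrt(3))


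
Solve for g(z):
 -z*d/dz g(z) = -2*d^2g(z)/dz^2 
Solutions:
 g(z) = C1 + C2*erfi(z/2)


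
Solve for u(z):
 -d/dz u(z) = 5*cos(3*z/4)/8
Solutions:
 u(z) = C1 - 5*sin(3*z/4)/6


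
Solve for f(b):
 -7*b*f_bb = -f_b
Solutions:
 f(b) = C1 + C2*b^(8/7)


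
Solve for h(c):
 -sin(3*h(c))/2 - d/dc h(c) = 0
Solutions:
 h(c) = -acos((-C1 - exp(3*c))/(C1 - exp(3*c)))/3 + 2*pi/3
 h(c) = acos((-C1 - exp(3*c))/(C1 - exp(3*c)))/3


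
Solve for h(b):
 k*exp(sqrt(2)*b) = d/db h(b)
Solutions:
 h(b) = C1 + sqrt(2)*k*exp(sqrt(2)*b)/2


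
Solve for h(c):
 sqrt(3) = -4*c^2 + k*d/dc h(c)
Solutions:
 h(c) = C1 + 4*c^3/(3*k) + sqrt(3)*c/k


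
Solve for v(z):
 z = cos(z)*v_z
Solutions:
 v(z) = C1 + Integral(z/cos(z), z)


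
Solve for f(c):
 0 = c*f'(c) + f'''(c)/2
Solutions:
 f(c) = C1 + Integral(C2*airyai(-2^(1/3)*c) + C3*airybi(-2^(1/3)*c), c)


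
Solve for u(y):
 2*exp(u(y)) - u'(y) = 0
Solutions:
 u(y) = log(-1/(C1 + 2*y))


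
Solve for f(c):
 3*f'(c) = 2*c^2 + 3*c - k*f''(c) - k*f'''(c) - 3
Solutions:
 f(c) = C1 + C2*exp(c*(-1 + sqrt(k*(k - 12))/k)/2) + C3*exp(-c*(1 + sqrt(k*(k - 12))/k)/2) + 2*c^3/9 - 2*c^2*k/9 + c^2/2 + 4*c*k^2/27 - 7*c*k/9 - c


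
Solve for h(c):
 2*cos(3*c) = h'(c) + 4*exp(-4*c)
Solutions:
 h(c) = C1 + 2*sin(3*c)/3 + exp(-4*c)


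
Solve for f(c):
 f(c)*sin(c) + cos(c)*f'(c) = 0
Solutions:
 f(c) = C1*cos(c)


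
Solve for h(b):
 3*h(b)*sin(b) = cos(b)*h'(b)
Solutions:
 h(b) = C1/cos(b)^3


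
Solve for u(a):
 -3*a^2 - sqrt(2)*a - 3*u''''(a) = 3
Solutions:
 u(a) = C1 + C2*a + C3*a^2 + C4*a^3 - a^6/360 - sqrt(2)*a^5/360 - a^4/24


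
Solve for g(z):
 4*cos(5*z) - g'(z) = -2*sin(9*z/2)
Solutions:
 g(z) = C1 + 4*sin(5*z)/5 - 4*cos(9*z/2)/9


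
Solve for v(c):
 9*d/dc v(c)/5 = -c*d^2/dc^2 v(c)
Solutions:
 v(c) = C1 + C2/c^(4/5)


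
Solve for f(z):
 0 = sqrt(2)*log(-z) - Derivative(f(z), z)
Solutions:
 f(z) = C1 + sqrt(2)*z*log(-z) - sqrt(2)*z


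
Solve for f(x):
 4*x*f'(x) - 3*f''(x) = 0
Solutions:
 f(x) = C1 + C2*erfi(sqrt(6)*x/3)


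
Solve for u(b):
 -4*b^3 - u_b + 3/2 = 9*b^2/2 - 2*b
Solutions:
 u(b) = C1 - b^4 - 3*b^3/2 + b^2 + 3*b/2


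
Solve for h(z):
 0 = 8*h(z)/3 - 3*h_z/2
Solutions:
 h(z) = C1*exp(16*z/9)


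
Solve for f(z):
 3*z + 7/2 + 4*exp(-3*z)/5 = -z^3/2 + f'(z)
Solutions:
 f(z) = C1 + z^4/8 + 3*z^2/2 + 7*z/2 - 4*exp(-3*z)/15


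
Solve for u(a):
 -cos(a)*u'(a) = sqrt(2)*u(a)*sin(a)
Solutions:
 u(a) = C1*cos(a)^(sqrt(2))


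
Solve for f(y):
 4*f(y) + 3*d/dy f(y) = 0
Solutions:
 f(y) = C1*exp(-4*y/3)


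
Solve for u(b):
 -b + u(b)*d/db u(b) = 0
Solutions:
 u(b) = -sqrt(C1 + b^2)
 u(b) = sqrt(C1 + b^2)


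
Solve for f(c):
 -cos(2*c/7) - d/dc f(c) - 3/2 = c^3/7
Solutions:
 f(c) = C1 - c^4/28 - 3*c/2 - 7*sin(2*c/7)/2


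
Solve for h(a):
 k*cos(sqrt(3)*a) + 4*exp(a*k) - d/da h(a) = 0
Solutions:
 h(a) = C1 + sqrt(3)*k*sin(sqrt(3)*a)/3 + 4*exp(a*k)/k


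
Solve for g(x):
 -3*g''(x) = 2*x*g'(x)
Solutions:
 g(x) = C1 + C2*erf(sqrt(3)*x/3)


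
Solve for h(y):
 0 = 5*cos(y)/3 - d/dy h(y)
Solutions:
 h(y) = C1 + 5*sin(y)/3


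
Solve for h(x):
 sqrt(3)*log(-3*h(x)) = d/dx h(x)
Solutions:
 -sqrt(3)*Integral(1/(log(-_y) + log(3)), (_y, h(x)))/3 = C1 - x


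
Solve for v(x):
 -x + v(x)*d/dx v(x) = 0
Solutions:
 v(x) = -sqrt(C1 + x^2)
 v(x) = sqrt(C1 + x^2)


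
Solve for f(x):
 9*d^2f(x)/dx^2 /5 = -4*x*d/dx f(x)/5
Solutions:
 f(x) = C1 + C2*erf(sqrt(2)*x/3)


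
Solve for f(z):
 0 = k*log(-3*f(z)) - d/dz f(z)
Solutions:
 Integral(1/(log(-_y) + log(3)), (_y, f(z))) = C1 + k*z


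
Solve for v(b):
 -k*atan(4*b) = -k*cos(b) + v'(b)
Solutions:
 v(b) = C1 - k*(b*atan(4*b) - log(16*b^2 + 1)/8 - sin(b))


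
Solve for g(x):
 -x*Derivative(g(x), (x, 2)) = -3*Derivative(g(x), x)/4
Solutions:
 g(x) = C1 + C2*x^(7/4)


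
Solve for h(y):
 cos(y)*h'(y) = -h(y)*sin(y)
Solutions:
 h(y) = C1*cos(y)


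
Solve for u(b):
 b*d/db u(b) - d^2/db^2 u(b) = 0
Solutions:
 u(b) = C1 + C2*erfi(sqrt(2)*b/2)


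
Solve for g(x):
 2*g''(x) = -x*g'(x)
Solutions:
 g(x) = C1 + C2*erf(x/2)


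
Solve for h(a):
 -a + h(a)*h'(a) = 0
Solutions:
 h(a) = -sqrt(C1 + a^2)
 h(a) = sqrt(C1 + a^2)


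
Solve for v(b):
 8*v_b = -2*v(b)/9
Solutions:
 v(b) = C1*exp(-b/36)


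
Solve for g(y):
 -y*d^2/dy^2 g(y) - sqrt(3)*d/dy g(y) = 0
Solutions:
 g(y) = C1 + C2*y^(1 - sqrt(3))


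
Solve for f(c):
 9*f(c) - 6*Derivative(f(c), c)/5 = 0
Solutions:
 f(c) = C1*exp(15*c/2)


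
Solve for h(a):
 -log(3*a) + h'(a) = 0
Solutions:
 h(a) = C1 + a*log(a) - a + a*log(3)


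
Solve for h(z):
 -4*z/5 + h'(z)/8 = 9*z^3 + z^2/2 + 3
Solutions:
 h(z) = C1 + 18*z^4 + 4*z^3/3 + 16*z^2/5 + 24*z


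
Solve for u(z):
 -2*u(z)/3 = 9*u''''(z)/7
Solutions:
 u(z) = (C1*sin(2^(3/4)*21^(1/4)*z/6) + C2*cos(2^(3/4)*21^(1/4)*z/6))*exp(-2^(3/4)*21^(1/4)*z/6) + (C3*sin(2^(3/4)*21^(1/4)*z/6) + C4*cos(2^(3/4)*21^(1/4)*z/6))*exp(2^(3/4)*21^(1/4)*z/6)


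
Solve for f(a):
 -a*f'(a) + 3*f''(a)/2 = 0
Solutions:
 f(a) = C1 + C2*erfi(sqrt(3)*a/3)


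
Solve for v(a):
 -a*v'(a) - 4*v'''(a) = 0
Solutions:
 v(a) = C1 + Integral(C2*airyai(-2^(1/3)*a/2) + C3*airybi(-2^(1/3)*a/2), a)


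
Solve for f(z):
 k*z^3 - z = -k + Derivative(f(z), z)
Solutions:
 f(z) = C1 + k*z^4/4 + k*z - z^2/2


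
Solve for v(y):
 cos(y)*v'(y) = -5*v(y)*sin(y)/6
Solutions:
 v(y) = C1*cos(y)^(5/6)


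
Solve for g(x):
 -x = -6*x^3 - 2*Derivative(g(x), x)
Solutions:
 g(x) = C1 - 3*x^4/4 + x^2/4


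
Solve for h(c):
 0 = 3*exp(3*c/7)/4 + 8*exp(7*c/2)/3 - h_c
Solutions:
 h(c) = C1 + 7*exp(3*c/7)/4 + 16*exp(7*c/2)/21


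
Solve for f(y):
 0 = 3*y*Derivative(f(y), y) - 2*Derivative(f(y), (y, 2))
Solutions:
 f(y) = C1 + C2*erfi(sqrt(3)*y/2)


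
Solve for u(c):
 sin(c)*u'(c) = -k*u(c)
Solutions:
 u(c) = C1*exp(k*(-log(cos(c) - 1) + log(cos(c) + 1))/2)


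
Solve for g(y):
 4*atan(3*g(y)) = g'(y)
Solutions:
 Integral(1/atan(3*_y), (_y, g(y))) = C1 + 4*y


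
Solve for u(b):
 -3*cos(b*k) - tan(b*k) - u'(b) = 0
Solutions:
 u(b) = C1 - Piecewise((-log(cos(b*k))/k, Ne(k, 0)), (0, True)) - 3*Piecewise((sin(b*k)/k, Ne(k, 0)), (b, True))


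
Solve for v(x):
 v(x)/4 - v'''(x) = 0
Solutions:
 v(x) = C3*exp(2^(1/3)*x/2) + (C1*sin(2^(1/3)*sqrt(3)*x/4) + C2*cos(2^(1/3)*sqrt(3)*x/4))*exp(-2^(1/3)*x/4)


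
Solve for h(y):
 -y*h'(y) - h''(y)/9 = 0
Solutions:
 h(y) = C1 + C2*erf(3*sqrt(2)*y/2)


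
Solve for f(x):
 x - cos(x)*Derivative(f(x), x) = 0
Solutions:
 f(x) = C1 + Integral(x/cos(x), x)


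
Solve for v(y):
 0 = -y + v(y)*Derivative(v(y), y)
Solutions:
 v(y) = -sqrt(C1 + y^2)
 v(y) = sqrt(C1 + y^2)


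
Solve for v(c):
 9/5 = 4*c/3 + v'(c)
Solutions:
 v(c) = C1 - 2*c^2/3 + 9*c/5


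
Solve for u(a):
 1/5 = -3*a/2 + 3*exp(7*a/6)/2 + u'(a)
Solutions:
 u(a) = C1 + 3*a^2/4 + a/5 - 9*exp(7*a/6)/7


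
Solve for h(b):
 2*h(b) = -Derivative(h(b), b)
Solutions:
 h(b) = C1*exp(-2*b)


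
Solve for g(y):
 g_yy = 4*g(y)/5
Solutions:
 g(y) = C1*exp(-2*sqrt(5)*y/5) + C2*exp(2*sqrt(5)*y/5)


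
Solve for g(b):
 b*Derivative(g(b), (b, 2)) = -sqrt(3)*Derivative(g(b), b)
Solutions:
 g(b) = C1 + C2*b^(1 - sqrt(3))


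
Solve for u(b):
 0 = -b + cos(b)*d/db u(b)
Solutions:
 u(b) = C1 + Integral(b/cos(b), b)


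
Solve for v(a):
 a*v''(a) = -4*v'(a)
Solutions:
 v(a) = C1 + C2/a^3


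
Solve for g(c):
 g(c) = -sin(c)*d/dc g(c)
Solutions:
 g(c) = C1*sqrt(cos(c) + 1)/sqrt(cos(c) - 1)


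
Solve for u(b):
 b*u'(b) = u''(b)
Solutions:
 u(b) = C1 + C2*erfi(sqrt(2)*b/2)


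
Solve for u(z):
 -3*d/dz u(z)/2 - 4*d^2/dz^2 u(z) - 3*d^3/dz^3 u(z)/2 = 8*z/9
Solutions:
 u(z) = C1 + C2*exp(z*(-4 + sqrt(7))/3) + C3*exp(-z*(sqrt(7) + 4)/3) - 8*z^2/27 + 128*z/81


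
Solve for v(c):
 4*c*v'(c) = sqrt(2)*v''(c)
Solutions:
 v(c) = C1 + C2*erfi(2^(1/4)*c)


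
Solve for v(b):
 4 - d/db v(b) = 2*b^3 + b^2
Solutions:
 v(b) = C1 - b^4/2 - b^3/3 + 4*b


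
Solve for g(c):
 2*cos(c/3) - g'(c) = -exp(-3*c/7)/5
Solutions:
 g(c) = C1 + 6*sin(c/3) - 7*exp(-3*c/7)/15


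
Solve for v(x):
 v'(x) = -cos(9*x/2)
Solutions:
 v(x) = C1 - 2*sin(9*x/2)/9


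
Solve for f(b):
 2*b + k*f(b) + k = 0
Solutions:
 f(b) = (-2*b - k)/k


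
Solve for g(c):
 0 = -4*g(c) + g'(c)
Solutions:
 g(c) = C1*exp(4*c)


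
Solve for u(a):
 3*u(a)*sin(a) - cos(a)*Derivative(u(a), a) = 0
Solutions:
 u(a) = C1/cos(a)^3


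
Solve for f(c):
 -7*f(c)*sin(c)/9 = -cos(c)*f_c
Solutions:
 f(c) = C1/cos(c)^(7/9)


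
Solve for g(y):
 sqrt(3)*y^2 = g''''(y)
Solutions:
 g(y) = C1 + C2*y + C3*y^2 + C4*y^3 + sqrt(3)*y^6/360


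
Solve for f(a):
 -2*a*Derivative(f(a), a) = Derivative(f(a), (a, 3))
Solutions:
 f(a) = C1 + Integral(C2*airyai(-2^(1/3)*a) + C3*airybi(-2^(1/3)*a), a)


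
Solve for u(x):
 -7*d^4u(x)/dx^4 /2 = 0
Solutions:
 u(x) = C1 + C2*x + C3*x^2 + C4*x^3


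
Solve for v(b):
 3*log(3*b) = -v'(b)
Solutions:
 v(b) = C1 - 3*b*log(b) - b*log(27) + 3*b


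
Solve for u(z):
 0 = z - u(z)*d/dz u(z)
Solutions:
 u(z) = -sqrt(C1 + z^2)
 u(z) = sqrt(C1 + z^2)


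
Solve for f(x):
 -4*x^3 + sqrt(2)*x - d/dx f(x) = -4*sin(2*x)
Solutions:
 f(x) = C1 - x^4 + sqrt(2)*x^2/2 - 2*cos(2*x)


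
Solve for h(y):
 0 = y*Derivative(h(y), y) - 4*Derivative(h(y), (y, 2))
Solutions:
 h(y) = C1 + C2*erfi(sqrt(2)*y/4)


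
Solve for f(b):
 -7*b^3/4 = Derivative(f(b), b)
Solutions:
 f(b) = C1 - 7*b^4/16


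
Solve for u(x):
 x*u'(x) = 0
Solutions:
 u(x) = C1


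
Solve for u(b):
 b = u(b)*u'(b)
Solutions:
 u(b) = -sqrt(C1 + b^2)
 u(b) = sqrt(C1 + b^2)


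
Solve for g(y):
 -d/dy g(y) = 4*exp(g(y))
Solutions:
 g(y) = log(1/(C1 + 4*y))


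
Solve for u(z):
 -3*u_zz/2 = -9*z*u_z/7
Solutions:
 u(z) = C1 + C2*erfi(sqrt(21)*z/7)


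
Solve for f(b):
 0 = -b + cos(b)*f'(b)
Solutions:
 f(b) = C1 + Integral(b/cos(b), b)


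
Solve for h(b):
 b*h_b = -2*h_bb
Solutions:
 h(b) = C1 + C2*erf(b/2)


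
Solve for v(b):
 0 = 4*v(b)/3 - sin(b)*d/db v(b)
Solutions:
 v(b) = C1*(cos(b) - 1)^(2/3)/(cos(b) + 1)^(2/3)


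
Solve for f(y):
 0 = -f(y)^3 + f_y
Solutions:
 f(y) = -sqrt(2)*sqrt(-1/(C1 + y))/2
 f(y) = sqrt(2)*sqrt(-1/(C1 + y))/2


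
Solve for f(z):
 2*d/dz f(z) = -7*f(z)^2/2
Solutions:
 f(z) = 4/(C1 + 7*z)


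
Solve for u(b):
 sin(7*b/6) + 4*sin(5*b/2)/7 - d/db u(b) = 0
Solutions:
 u(b) = C1 - 6*cos(7*b/6)/7 - 8*cos(5*b/2)/35


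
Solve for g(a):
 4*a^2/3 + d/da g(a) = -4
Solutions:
 g(a) = C1 - 4*a^3/9 - 4*a


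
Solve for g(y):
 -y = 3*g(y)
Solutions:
 g(y) = -y/3


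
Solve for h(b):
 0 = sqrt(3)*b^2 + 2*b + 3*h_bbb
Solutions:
 h(b) = C1 + C2*b + C3*b^2 - sqrt(3)*b^5/180 - b^4/36


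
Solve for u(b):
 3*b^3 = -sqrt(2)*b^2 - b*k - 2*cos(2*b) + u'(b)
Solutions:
 u(b) = C1 + 3*b^4/4 + sqrt(2)*b^3/3 + b^2*k/2 + sin(2*b)


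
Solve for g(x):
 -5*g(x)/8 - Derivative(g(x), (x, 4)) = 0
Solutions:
 g(x) = (C1*sin(2^(3/4)*5^(1/4)*x/4) + C2*cos(2^(3/4)*5^(1/4)*x/4))*exp(-2^(3/4)*5^(1/4)*x/4) + (C3*sin(2^(3/4)*5^(1/4)*x/4) + C4*cos(2^(3/4)*5^(1/4)*x/4))*exp(2^(3/4)*5^(1/4)*x/4)


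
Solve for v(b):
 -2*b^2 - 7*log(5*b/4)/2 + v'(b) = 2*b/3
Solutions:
 v(b) = C1 + 2*b^3/3 + b^2/3 + 7*b*log(b)/2 - 7*b*log(2) - 7*b/2 + 7*b*log(5)/2


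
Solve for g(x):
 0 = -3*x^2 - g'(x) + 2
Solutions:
 g(x) = C1 - x^3 + 2*x


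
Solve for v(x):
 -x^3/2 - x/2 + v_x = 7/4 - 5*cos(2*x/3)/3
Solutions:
 v(x) = C1 + x^4/8 + x^2/4 + 7*x/4 - 5*sin(2*x/3)/2


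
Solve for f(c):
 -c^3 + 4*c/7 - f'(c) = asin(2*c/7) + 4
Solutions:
 f(c) = C1 - c^4/4 + 2*c^2/7 - c*asin(2*c/7) - 4*c - sqrt(49 - 4*c^2)/2


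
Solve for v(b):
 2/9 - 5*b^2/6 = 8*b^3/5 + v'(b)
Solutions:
 v(b) = C1 - 2*b^4/5 - 5*b^3/18 + 2*b/9


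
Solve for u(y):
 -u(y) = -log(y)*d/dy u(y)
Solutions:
 u(y) = C1*exp(li(y))


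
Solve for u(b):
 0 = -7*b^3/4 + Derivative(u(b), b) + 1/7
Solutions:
 u(b) = C1 + 7*b^4/16 - b/7


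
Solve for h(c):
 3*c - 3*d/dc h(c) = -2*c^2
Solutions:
 h(c) = C1 + 2*c^3/9 + c^2/2


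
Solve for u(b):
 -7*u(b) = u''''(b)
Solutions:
 u(b) = (C1*sin(sqrt(2)*7^(1/4)*b/2) + C2*cos(sqrt(2)*7^(1/4)*b/2))*exp(-sqrt(2)*7^(1/4)*b/2) + (C3*sin(sqrt(2)*7^(1/4)*b/2) + C4*cos(sqrt(2)*7^(1/4)*b/2))*exp(sqrt(2)*7^(1/4)*b/2)


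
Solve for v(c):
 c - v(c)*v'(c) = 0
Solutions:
 v(c) = -sqrt(C1 + c^2)
 v(c) = sqrt(C1 + c^2)


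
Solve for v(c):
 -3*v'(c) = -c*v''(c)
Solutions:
 v(c) = C1 + C2*c^4


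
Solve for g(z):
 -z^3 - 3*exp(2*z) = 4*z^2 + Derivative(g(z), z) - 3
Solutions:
 g(z) = C1 - z^4/4 - 4*z^3/3 + 3*z - 3*exp(2*z)/2


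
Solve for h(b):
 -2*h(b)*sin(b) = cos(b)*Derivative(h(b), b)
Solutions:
 h(b) = C1*cos(b)^2


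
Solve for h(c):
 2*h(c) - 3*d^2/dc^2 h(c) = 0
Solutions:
 h(c) = C1*exp(-sqrt(6)*c/3) + C2*exp(sqrt(6)*c/3)


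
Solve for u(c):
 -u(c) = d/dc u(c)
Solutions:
 u(c) = C1*exp(-c)


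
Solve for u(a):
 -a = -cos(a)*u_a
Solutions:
 u(a) = C1 + Integral(a/cos(a), a)


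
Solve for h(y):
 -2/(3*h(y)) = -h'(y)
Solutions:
 h(y) = -sqrt(C1 + 12*y)/3
 h(y) = sqrt(C1 + 12*y)/3


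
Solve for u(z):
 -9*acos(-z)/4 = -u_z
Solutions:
 u(z) = C1 + 9*z*acos(-z)/4 + 9*sqrt(1 - z^2)/4


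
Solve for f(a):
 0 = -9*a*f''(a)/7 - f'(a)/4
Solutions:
 f(a) = C1 + C2*a^(29/36)


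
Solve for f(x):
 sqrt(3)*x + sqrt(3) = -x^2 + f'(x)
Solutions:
 f(x) = C1 + x^3/3 + sqrt(3)*x^2/2 + sqrt(3)*x


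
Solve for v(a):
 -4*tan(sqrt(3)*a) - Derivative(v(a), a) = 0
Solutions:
 v(a) = C1 + 4*sqrt(3)*log(cos(sqrt(3)*a))/3


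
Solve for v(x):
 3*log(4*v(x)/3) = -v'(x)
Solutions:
 Integral(1/(log(_y) - log(3) + 2*log(2)), (_y, v(x)))/3 = C1 - x


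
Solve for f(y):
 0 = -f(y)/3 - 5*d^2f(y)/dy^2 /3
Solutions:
 f(y) = C1*sin(sqrt(5)*y/5) + C2*cos(sqrt(5)*y/5)


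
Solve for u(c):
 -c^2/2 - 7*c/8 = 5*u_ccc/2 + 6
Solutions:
 u(c) = C1 + C2*c + C3*c^2 - c^5/300 - 7*c^4/480 - 2*c^3/5


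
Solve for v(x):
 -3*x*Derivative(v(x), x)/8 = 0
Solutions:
 v(x) = C1


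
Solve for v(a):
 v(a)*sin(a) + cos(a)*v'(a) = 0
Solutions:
 v(a) = C1*cos(a)


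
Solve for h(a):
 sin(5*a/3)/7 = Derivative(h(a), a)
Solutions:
 h(a) = C1 - 3*cos(5*a/3)/35


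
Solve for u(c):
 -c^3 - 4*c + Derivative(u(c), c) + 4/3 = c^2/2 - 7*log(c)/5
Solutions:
 u(c) = C1 + c^4/4 + c^3/6 + 2*c^2 - 7*c*log(c)/5 + c/15


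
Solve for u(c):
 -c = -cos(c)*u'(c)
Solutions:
 u(c) = C1 + Integral(c/cos(c), c)


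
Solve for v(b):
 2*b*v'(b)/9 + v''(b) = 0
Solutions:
 v(b) = C1 + C2*erf(b/3)


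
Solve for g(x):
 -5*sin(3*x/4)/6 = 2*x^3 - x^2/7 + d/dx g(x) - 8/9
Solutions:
 g(x) = C1 - x^4/2 + x^3/21 + 8*x/9 + 10*cos(3*x/4)/9


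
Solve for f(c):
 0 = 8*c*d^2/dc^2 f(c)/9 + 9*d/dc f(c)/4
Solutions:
 f(c) = C1 + C2/c^(49/32)


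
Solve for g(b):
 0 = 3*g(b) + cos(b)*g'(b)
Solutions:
 g(b) = C1*(sin(b) - 1)^(3/2)/(sin(b) + 1)^(3/2)


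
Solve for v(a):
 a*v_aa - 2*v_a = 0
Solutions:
 v(a) = C1 + C2*a^3


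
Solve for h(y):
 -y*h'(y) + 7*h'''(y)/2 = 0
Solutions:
 h(y) = C1 + Integral(C2*airyai(2^(1/3)*7^(2/3)*y/7) + C3*airybi(2^(1/3)*7^(2/3)*y/7), y)


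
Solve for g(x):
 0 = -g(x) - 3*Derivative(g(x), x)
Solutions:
 g(x) = C1*exp(-x/3)


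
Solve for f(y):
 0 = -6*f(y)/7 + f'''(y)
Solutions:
 f(y) = C3*exp(6^(1/3)*7^(2/3)*y/7) + (C1*sin(2^(1/3)*3^(5/6)*7^(2/3)*y/14) + C2*cos(2^(1/3)*3^(5/6)*7^(2/3)*y/14))*exp(-6^(1/3)*7^(2/3)*y/14)


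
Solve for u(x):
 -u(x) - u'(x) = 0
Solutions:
 u(x) = C1*exp(-x)


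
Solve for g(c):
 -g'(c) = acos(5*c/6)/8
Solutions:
 g(c) = C1 - c*acos(5*c/6)/8 + sqrt(36 - 25*c^2)/40


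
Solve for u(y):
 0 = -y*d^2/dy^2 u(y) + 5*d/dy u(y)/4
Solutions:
 u(y) = C1 + C2*y^(9/4)


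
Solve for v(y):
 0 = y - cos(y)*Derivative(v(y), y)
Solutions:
 v(y) = C1 + Integral(y/cos(y), y)


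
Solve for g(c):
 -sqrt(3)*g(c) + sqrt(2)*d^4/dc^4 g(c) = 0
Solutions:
 g(c) = C1*exp(-2^(7/8)*3^(1/8)*c/2) + C2*exp(2^(7/8)*3^(1/8)*c/2) + C3*sin(2^(7/8)*3^(1/8)*c/2) + C4*cos(2^(7/8)*3^(1/8)*c/2)


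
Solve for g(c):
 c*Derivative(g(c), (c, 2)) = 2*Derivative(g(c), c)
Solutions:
 g(c) = C1 + C2*c^3


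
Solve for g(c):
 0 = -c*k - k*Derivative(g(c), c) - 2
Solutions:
 g(c) = C1 - c^2/2 - 2*c/k


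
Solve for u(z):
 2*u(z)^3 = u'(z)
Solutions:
 u(z) = -sqrt(2)*sqrt(-1/(C1 + 2*z))/2
 u(z) = sqrt(2)*sqrt(-1/(C1 + 2*z))/2


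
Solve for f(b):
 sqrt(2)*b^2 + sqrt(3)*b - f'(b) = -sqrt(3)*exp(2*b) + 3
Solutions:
 f(b) = C1 + sqrt(2)*b^3/3 + sqrt(3)*b^2/2 - 3*b + sqrt(3)*exp(2*b)/2


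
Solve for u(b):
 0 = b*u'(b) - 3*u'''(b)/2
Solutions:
 u(b) = C1 + Integral(C2*airyai(2^(1/3)*3^(2/3)*b/3) + C3*airybi(2^(1/3)*3^(2/3)*b/3), b)


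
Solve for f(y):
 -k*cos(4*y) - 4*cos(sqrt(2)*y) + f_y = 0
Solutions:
 f(y) = C1 + k*sin(4*y)/4 + 2*sqrt(2)*sin(sqrt(2)*y)


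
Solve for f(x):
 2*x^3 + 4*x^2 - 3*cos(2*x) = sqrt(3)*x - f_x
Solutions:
 f(x) = C1 - x^4/2 - 4*x^3/3 + sqrt(3)*x^2/2 + 3*sin(2*x)/2


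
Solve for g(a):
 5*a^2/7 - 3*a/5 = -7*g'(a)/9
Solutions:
 g(a) = C1 - 15*a^3/49 + 27*a^2/70


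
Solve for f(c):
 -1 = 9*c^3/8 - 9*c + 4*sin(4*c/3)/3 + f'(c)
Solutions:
 f(c) = C1 - 9*c^4/32 + 9*c^2/2 - c + cos(4*c/3)


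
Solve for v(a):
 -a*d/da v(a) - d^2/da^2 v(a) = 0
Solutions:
 v(a) = C1 + C2*erf(sqrt(2)*a/2)


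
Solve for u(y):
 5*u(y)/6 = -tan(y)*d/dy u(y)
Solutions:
 u(y) = C1/sin(y)^(5/6)


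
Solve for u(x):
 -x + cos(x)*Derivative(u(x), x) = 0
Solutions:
 u(x) = C1 + Integral(x/cos(x), x)


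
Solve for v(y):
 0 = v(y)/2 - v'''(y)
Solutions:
 v(y) = C3*exp(2^(2/3)*y/2) + (C1*sin(2^(2/3)*sqrt(3)*y/4) + C2*cos(2^(2/3)*sqrt(3)*y/4))*exp(-2^(2/3)*y/4)


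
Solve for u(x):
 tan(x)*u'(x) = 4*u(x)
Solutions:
 u(x) = C1*sin(x)^4


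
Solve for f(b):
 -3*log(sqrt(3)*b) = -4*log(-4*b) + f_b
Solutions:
 f(b) = C1 + b*log(b) + b*(-3*log(3)/2 - 1 + 8*log(2) + 4*I*pi)


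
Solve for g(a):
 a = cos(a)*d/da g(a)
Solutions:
 g(a) = C1 + Integral(a/cos(a), a)


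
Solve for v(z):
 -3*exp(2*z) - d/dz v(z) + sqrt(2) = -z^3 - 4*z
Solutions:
 v(z) = C1 + z^4/4 + 2*z^2 + sqrt(2)*z - 3*exp(2*z)/2


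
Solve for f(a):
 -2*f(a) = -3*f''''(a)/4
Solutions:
 f(a) = C1*exp(-6^(3/4)*a/3) + C2*exp(6^(3/4)*a/3) + C3*sin(6^(3/4)*a/3) + C4*cos(6^(3/4)*a/3)


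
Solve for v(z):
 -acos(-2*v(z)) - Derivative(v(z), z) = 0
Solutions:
 Integral(1/acos(-2*_y), (_y, v(z))) = C1 - z


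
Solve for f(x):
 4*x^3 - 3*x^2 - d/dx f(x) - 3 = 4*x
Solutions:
 f(x) = C1 + x^4 - x^3 - 2*x^2 - 3*x


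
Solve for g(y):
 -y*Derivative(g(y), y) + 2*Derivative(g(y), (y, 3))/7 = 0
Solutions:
 g(y) = C1 + Integral(C2*airyai(2^(2/3)*7^(1/3)*y/2) + C3*airybi(2^(2/3)*7^(1/3)*y/2), y)


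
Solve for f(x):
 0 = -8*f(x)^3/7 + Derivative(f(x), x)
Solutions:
 f(x) = -sqrt(14)*sqrt(-1/(C1 + 8*x))/2
 f(x) = sqrt(14)*sqrt(-1/(C1 + 8*x))/2


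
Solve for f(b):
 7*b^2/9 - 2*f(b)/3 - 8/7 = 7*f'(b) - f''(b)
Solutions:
 f(b) = C1*exp(b*(21 - sqrt(465))/6) + C2*exp(b*(21 + sqrt(465))/6) + 7*b^2/6 - 49*b/2 + 7253/28
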